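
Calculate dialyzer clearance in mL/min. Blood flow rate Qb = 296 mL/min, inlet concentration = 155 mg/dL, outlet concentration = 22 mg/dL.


K = Qb * (Cb_in - Cb_out) / Cb_in
K = 296 * (155 - 22) / 155
K = 254 mL/min


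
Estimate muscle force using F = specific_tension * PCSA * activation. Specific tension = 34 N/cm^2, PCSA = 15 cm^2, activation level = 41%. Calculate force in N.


F = sigma * PCSA * activation
F = 34 * 15 * 0.41
F = 209.1 N


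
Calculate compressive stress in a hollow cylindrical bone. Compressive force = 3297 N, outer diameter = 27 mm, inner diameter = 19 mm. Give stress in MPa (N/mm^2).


A = pi*(r_o^2 - r_i^2)
r_o = 13.5 mm, r_i = 9.5 mm
A = 289.027 mm^2
sigma = F/A = 3297 / 289.027
sigma = 11.41 MPa


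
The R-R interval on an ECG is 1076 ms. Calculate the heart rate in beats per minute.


HR = 60 / RR_interval(s)
RR = 1076 ms = 1.076 s
HR = 60 / 1.076 = 55.76 bpm


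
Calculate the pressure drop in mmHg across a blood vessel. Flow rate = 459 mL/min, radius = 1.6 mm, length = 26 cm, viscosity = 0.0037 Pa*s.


dP = 8*mu*L*Q / (pi*r^4)
Q = 459 mL/min = 7.65e-06 m^3/s
dP = 2859.54 Pa = 2859.54 / 133.322 mmHg = 21.45 mmHg


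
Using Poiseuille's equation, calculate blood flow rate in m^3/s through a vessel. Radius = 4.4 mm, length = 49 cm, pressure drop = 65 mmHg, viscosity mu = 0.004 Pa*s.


Q = pi*r^4*dP / (8*mu*L)
r = 0.0044 m, L = 0.49 m
dP = 65 mmHg = 8665.93 Pa
Q = 6.5077e-04 m^3/s


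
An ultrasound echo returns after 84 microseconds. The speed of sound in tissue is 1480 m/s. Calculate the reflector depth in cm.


depth = c * t / 2
t = 84 us = 8.4000e-05 s
depth = 1480 * 8.4000e-05 / 2
depth = 0.06216 m = 6.216 cm


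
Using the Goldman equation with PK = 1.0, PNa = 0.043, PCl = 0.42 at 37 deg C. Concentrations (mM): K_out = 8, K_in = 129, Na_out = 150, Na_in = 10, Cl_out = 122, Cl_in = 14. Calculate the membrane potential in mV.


Vm = (RT/F)*ln((PK*Ko + PNa*Nao + PCl*Cli)/(PK*Ki + PNa*Nai + PCl*Clo))
Numer = 20.33, Denom = 180.67
Vm = -58.38 mV


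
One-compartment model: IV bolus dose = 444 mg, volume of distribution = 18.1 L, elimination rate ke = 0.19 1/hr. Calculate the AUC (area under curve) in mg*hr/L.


C0 = Dose/Vd = 444/18.1 = 24.5304 mg/L
AUC = C0/ke = 24.5304/0.19
AUC = 129.1 mg*hr/L


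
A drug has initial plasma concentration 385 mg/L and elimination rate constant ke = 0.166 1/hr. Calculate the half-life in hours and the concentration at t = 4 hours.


t_half = ln(2) / ke = 0.693147 / 0.166 = 4.176 hr
C(t) = C0 * exp(-ke*t) = 385 * exp(-0.166*4)
C(4) = 198.2 mg/L


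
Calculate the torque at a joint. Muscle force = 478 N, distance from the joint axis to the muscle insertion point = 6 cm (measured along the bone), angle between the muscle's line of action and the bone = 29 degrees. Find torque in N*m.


Torque = F * d * sin(theta)   (moment arm = d*sin(theta))
d = 6 cm = 0.06 m
Torque = 478 * 0.06 * sin(29)
Torque = 13.9 N*m


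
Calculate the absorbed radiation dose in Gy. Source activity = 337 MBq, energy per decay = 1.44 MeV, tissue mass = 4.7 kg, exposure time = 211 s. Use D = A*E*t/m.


A = 337 MBq = 3.3700e+08 Bq
E = 1.44 MeV = 2.30688e-13 J
D = A*E*t/m = 3.3700e+08*2.30688e-13*211/4.7
D = 0.00349 Gy


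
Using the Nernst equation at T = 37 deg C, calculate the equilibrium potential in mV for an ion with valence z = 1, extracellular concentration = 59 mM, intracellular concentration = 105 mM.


E = (RT/(zF)) * ln(C_out/C_in)
T = 37 + 273.15 = 310.15 K
E = (8.314 * 310.15 / (1 * 96485)) * ln(59/105)
E = -15.41 mV


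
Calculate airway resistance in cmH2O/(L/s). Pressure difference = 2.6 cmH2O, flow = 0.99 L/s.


R = dP / flow
R = 2.6 / 0.99
R = 2.626 cmH2O/(L/s)


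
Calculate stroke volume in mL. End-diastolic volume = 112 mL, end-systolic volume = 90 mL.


SV = EDV - ESV
SV = 112 - 90
SV = 22 mL


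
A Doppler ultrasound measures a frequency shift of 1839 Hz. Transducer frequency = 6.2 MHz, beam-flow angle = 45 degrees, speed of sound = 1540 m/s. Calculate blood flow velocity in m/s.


v = fd * c / (2 * f0 * cos(theta))
v = 1839 * 1540 / (2 * 6.2000e+06 * cos(45))
v = 0.323 m/s


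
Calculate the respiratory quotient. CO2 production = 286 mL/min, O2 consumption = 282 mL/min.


RQ = VCO2 / VO2
RQ = 286 / 282
RQ = 1.014


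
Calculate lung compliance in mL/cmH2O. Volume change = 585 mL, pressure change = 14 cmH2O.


C = dV / dP
C = 585 / 14
C = 41.79 mL/cmH2O


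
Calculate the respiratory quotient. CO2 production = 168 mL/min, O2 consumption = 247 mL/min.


RQ = VCO2 / VO2
RQ = 168 / 247
RQ = 0.6802


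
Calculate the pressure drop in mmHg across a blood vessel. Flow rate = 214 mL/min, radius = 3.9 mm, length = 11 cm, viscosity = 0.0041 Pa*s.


dP = 8*mu*L*Q / (pi*r^4)
Q = 214 mL/min = 3.56667e-06 m^3/s
dP = 17.706 Pa = 17.706 / 133.322 mmHg = 0.1328 mmHg


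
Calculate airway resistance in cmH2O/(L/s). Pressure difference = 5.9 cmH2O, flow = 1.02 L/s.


R = dP / flow
R = 5.9 / 1.02
R = 5.784 cmH2O/(L/s)


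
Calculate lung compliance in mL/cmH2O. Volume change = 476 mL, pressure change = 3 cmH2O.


C = dV / dP
C = 476 / 3
C = 158.7 mL/cmH2O


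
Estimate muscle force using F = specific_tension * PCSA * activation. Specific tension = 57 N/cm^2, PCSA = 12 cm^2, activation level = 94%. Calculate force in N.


F = sigma * PCSA * activation
F = 57 * 12 * 0.94
F = 643 N


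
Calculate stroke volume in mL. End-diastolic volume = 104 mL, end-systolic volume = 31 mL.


SV = EDV - ESV
SV = 104 - 31
SV = 73 mL


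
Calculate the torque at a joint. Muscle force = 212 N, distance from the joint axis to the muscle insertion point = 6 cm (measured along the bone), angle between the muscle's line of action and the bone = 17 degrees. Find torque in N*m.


Torque = F * d * sin(theta)   (moment arm = d*sin(theta))
d = 6 cm = 0.06 m
Torque = 212 * 0.06 * sin(17)
Torque = 3.719 N*m


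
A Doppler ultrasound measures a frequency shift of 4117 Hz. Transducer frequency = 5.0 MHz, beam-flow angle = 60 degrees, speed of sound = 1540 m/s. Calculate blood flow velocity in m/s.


v = fd * c / (2 * f0 * cos(theta))
v = 4117 * 1540 / (2 * 5.0000e+06 * cos(60))
v = 1.268 m/s


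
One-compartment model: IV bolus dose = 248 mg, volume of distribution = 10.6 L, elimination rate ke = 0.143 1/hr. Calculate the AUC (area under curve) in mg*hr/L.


C0 = Dose/Vd = 248/10.6 = 23.3962 mg/L
AUC = C0/ke = 23.3962/0.143
AUC = 163.6 mg*hr/L


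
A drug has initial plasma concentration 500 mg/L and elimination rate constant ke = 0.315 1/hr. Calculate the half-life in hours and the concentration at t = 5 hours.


t_half = ln(2) / ke = 0.693147 / 0.315 = 2.2 hr
C(t) = C0 * exp(-ke*t) = 500 * exp(-0.315*5)
C(5) = 103.5 mg/L


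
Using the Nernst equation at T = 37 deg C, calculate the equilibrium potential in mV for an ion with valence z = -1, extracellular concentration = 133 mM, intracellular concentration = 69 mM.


E = (RT/(zF)) * ln(C_out/C_in)
T = 37 + 273.15 = 310.15 K
E = (8.314 * 310.15 / (-1 * 96485)) * ln(133/69)
E = -17.54 mV


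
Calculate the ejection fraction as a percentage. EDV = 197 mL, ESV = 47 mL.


SV = EDV - ESV = 197 - 47 = 150 mL
EF = SV/EDV * 100 = 150/197 * 100
EF = 76.14%


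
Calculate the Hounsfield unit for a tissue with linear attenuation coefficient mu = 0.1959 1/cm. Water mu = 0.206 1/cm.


HU = ((mu_tissue - mu_water) / mu_water) * 1000
HU = ((0.1959 - 0.206) / 0.206) * 1000
HU = -49.03


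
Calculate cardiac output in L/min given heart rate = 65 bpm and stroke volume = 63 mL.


CO = HR * SV
CO = 65 * 63 / 1000
CO = 4.095 L/min


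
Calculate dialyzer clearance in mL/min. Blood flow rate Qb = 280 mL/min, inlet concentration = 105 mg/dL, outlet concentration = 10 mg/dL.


K = Qb * (Cb_in - Cb_out) / Cb_in
K = 280 * (105 - 10) / 105
K = 253.3 mL/min


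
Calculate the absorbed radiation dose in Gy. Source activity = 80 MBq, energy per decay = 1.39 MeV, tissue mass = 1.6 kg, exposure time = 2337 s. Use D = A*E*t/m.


A = 80 MBq = 8.0000e+07 Bq
E = 1.39 MeV = 2.22678e-13 J
D = A*E*t/m = 8.0000e+07*2.22678e-13*2337/1.6
D = 0.02602 Gy


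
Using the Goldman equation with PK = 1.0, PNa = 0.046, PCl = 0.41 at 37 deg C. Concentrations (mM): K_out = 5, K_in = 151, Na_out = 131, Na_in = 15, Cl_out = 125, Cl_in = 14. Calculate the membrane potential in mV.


Vm = (RT/F)*ln((PK*Ko + PNa*Nao + PCl*Cli)/(PK*Ki + PNa*Nai + PCl*Clo))
Numer = 16.766, Denom = 202.94
Vm = -66.64 mV


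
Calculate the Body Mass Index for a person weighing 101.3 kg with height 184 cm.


BMI = weight / height^2
height = 184 cm = 1.84 m
BMI = 101.3 / 1.84^2
BMI = 29.92 kg/m^2


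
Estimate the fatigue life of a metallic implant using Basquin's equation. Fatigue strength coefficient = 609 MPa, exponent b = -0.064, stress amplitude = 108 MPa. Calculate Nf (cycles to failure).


sigma_a = sigma_f' * (2Nf)^b
2Nf = (sigma_a/sigma_f')^(1/b)
2Nf = (108/609)^(1/-0.064)
2Nf = 5.4625952e+11
Nf = 2.7313e+11


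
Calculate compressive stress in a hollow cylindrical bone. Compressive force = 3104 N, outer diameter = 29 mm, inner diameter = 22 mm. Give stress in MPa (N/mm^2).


A = pi*(r_o^2 - r_i^2)
r_o = 14.5 mm, r_i = 11 mm
A = 280.387 mm^2
sigma = F/A = 3104 / 280.387
sigma = 11.07 MPa


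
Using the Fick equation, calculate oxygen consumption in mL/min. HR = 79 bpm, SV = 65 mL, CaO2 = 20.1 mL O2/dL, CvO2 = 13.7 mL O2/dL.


CO = HR*SV = 79*65/1000 = 5.135 L/min
a-v O2 diff = 20.1 - 13.7 = 6.4 mL/dL
VO2 = CO * (CaO2-CvO2) * 10 dL/L
VO2 = 5.135 * 6.4 * 10
VO2 = 328.6 mL/min


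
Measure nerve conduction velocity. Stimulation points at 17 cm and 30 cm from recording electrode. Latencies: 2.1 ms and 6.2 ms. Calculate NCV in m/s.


Distance = (30 - 17) / 100 = 0.13 m
dt = (6.2 - 2.1) / 1000 = 0.0041 s
NCV = dist / dt = 31.71 m/s


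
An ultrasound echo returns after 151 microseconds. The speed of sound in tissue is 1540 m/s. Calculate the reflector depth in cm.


depth = c * t / 2
t = 151 us = 1.5100e-04 s
depth = 1540 * 1.5100e-04 / 2
depth = 0.11627 m = 11.627 cm


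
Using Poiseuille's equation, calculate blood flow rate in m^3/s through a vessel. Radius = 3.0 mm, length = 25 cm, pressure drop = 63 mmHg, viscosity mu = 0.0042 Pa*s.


Q = pi*r^4*dP / (8*mu*L)
r = 0.003 m, L = 0.25 m
dP = 63 mmHg = 8399.286 Pa
Q = 2.5445e-04 m^3/s


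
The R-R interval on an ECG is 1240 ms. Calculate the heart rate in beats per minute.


HR = 60 / RR_interval(s)
RR = 1240 ms = 1.24 s
HR = 60 / 1.24 = 48.39 bpm


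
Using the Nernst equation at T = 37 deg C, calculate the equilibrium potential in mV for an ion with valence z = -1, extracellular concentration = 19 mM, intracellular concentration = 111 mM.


E = (RT/(zF)) * ln(C_out/C_in)
T = 37 + 273.15 = 310.15 K
E = (8.314 * 310.15 / (-1 * 96485)) * ln(19/111)
E = 47.17 mV


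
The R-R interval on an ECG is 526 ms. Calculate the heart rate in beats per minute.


HR = 60 / RR_interval(s)
RR = 526 ms = 0.526 s
HR = 60 / 0.526 = 114.1 bpm


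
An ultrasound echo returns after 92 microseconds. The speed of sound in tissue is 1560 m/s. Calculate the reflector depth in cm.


depth = c * t / 2
t = 92 us = 9.2000e-05 s
depth = 1560 * 9.2000e-05 / 2
depth = 0.07176 m = 7.176 cm


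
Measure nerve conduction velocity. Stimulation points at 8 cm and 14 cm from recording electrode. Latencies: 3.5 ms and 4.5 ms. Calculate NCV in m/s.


Distance = (14 - 8) / 100 = 0.06 m
dt = (4.5 - 3.5) / 1000 = 0.001 s
NCV = dist / dt = 60 m/s


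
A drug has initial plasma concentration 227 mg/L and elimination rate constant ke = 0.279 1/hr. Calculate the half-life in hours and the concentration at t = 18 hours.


t_half = ln(2) / ke = 0.693147 / 0.279 = 2.484 hr
C(t) = C0 * exp(-ke*t) = 227 * exp(-0.279*18)
C(18) = 1.496 mg/L


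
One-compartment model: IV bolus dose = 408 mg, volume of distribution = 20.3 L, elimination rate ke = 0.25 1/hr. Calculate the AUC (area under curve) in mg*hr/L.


C0 = Dose/Vd = 408/20.3 = 20.0985 mg/L
AUC = C0/ke = 20.0985/0.25
AUC = 80.39 mg*hr/L


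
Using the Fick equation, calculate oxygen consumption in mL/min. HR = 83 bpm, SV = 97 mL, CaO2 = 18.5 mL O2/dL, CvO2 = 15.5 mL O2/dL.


CO = HR*SV = 83*97/1000 = 8.051 L/min
a-v O2 diff = 18.5 - 15.5 = 3 mL/dL
VO2 = CO * (CaO2-CvO2) * 10 dL/L
VO2 = 8.051 * 3 * 10
VO2 = 241.5 mL/min


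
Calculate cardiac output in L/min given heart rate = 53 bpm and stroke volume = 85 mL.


CO = HR * SV
CO = 53 * 85 / 1000
CO = 4.505 L/min


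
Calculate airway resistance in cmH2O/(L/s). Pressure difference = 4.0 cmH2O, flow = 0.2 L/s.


R = dP / flow
R = 4.0 / 0.2
R = 20 cmH2O/(L/s)


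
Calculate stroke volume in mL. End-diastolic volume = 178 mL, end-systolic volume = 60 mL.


SV = EDV - ESV
SV = 178 - 60
SV = 118 mL


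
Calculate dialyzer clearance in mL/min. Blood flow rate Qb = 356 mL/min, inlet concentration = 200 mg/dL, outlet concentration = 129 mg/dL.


K = Qb * (Cb_in - Cb_out) / Cb_in
K = 356 * (200 - 129) / 200
K = 126.4 mL/min


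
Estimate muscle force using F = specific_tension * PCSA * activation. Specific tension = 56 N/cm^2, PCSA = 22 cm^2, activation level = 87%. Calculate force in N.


F = sigma * PCSA * activation
F = 56 * 22 * 0.87
F = 1072 N


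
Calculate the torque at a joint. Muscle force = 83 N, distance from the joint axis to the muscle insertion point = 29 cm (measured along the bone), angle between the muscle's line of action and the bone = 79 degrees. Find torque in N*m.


Torque = F * d * sin(theta)   (moment arm = d*sin(theta))
d = 29 cm = 0.29 m
Torque = 83 * 0.29 * sin(79)
Torque = 23.63 N*m


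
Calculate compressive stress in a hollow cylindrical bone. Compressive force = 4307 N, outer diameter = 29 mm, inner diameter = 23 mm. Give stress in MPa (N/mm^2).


A = pi*(r_o^2 - r_i^2)
r_o = 14.5 mm, r_i = 11.5 mm
A = 245.044 mm^2
sigma = F/A = 4307 / 245.044
sigma = 17.58 MPa


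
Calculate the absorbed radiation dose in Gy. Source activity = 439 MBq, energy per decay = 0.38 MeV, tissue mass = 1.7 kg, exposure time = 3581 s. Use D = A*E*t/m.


A = 439 MBq = 4.3900e+08 Bq
E = 0.38 MeV = 6.0876e-14 J
D = A*E*t/m = 4.3900e+08*6.0876e-14*3581/1.7
D = 0.05629 Gy


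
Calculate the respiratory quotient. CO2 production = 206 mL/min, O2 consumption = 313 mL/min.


RQ = VCO2 / VO2
RQ = 206 / 313
RQ = 0.6581


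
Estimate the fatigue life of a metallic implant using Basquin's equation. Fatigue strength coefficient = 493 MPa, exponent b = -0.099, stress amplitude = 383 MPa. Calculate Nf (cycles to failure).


sigma_a = sigma_f' * (2Nf)^b
2Nf = (sigma_a/sigma_f')^(1/b)
2Nf = (383/493)^(1/-0.099)
2Nf = 12.810233
Nf = 6.405


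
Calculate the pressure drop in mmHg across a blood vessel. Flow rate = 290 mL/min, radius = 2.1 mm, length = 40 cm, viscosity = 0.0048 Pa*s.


dP = 8*mu*L*Q / (pi*r^4)
Q = 290 mL/min = 4.83333e-06 m^3/s
dP = 1215.1 Pa = 1215.1 / 133.322 mmHg = 9.114 mmHg


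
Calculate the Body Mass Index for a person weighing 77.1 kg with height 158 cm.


BMI = weight / height^2
height = 158 cm = 1.58 m
BMI = 77.1 / 1.58^2
BMI = 30.88 kg/m^2


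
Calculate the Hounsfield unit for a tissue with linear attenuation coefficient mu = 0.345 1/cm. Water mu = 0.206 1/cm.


HU = ((mu_tissue - mu_water) / mu_water) * 1000
HU = ((0.345 - 0.206) / 0.206) * 1000
HU = 674.8


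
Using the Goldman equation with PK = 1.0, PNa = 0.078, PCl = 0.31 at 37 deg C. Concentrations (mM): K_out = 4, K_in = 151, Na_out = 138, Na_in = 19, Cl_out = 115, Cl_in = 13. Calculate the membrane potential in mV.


Vm = (RT/F)*ln((PK*Ko + PNa*Nao + PCl*Cli)/(PK*Ki + PNa*Nai + PCl*Clo))
Numer = 18.794, Denom = 188.132
Vm = -61.56 mV


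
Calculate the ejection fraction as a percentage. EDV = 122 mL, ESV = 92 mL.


SV = EDV - ESV = 122 - 92 = 30 mL
EF = SV/EDV * 100 = 30/122 * 100
EF = 24.59%


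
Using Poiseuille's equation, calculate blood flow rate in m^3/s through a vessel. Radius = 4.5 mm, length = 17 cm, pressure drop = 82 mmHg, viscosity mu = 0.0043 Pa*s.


Q = pi*r^4*dP / (8*mu*L)
r = 0.0045 m, L = 0.17 m
dP = 82 mmHg = 10932.404 Pa
Q = 0.002408 m^3/s


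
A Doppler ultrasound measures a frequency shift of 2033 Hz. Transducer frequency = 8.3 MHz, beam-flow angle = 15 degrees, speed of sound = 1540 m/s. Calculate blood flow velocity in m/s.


v = fd * c / (2 * f0 * cos(theta))
v = 2033 * 1540 / (2 * 8.3000e+06 * cos(15))
v = 0.1953 m/s


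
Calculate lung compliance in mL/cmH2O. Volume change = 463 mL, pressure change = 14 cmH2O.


C = dV / dP
C = 463 / 14
C = 33.07 mL/cmH2O


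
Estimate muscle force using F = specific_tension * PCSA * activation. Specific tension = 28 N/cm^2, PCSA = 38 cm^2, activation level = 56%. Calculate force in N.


F = sigma * PCSA * activation
F = 28 * 38 * 0.56
F = 595.8 N


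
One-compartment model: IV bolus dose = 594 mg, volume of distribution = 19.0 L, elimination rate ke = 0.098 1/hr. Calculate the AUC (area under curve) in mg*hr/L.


C0 = Dose/Vd = 594/19.0 = 31.2632 mg/L
AUC = C0/ke = 31.2632/0.098
AUC = 319 mg*hr/L


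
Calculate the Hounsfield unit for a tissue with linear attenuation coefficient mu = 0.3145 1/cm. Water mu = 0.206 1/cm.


HU = ((mu_tissue - mu_water) / mu_water) * 1000
HU = ((0.3145 - 0.206) / 0.206) * 1000
HU = 526.7


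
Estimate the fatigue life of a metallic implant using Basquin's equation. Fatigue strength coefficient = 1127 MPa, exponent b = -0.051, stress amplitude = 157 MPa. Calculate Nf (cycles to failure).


sigma_a = sigma_f' * (2Nf)^b
2Nf = (sigma_a/sigma_f')^(1/b)
2Nf = (157/1127)^(1/-0.051)
2Nf = 6.0924151e+16
Nf = 3.0462e+16


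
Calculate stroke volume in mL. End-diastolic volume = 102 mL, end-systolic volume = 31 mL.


SV = EDV - ESV
SV = 102 - 31
SV = 71 mL


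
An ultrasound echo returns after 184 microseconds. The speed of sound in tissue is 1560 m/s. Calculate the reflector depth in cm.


depth = c * t / 2
t = 184 us = 1.8400e-04 s
depth = 1560 * 1.8400e-04 / 2
depth = 0.14352 m = 14.352 cm


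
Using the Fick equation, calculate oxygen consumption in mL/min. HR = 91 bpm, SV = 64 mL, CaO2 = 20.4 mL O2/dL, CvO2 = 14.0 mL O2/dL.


CO = HR*SV = 91*64/1000 = 5.824 L/min
a-v O2 diff = 20.4 - 14.0 = 6.4 mL/dL
VO2 = CO * (CaO2-CvO2) * 10 dL/L
VO2 = 5.824 * 6.4 * 10
VO2 = 372.7 mL/min


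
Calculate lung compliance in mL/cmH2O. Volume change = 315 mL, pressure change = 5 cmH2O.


C = dV / dP
C = 315 / 5
C = 63 mL/cmH2O


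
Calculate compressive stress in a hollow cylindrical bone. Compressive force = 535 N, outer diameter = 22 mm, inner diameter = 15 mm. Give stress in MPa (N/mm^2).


A = pi*(r_o^2 - r_i^2)
r_o = 11 mm, r_i = 7.5 mm
A = 203.418 mm^2
sigma = F/A = 535 / 203.418
sigma = 2.63 MPa


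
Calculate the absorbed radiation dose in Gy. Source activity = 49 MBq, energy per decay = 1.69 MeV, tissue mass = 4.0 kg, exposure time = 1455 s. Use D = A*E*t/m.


A = 49 MBq = 4.9000e+07 Bq
E = 1.69 MeV = 2.70738e-13 J
D = A*E*t/m = 4.9000e+07*2.70738e-13*1455/4.0
D = 0.004826 Gy


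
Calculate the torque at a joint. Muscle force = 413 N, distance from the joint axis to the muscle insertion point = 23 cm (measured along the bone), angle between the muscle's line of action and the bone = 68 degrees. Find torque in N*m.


Torque = F * d * sin(theta)   (moment arm = d*sin(theta))
d = 23 cm = 0.23 m
Torque = 413 * 0.23 * sin(68)
Torque = 88.07 N*m


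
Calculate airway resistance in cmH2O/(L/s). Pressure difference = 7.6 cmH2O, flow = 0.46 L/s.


R = dP / flow
R = 7.6 / 0.46
R = 16.52 cmH2O/(L/s)


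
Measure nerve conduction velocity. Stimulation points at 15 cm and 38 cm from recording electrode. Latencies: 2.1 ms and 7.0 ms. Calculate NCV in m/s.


Distance = (38 - 15) / 100 = 0.23 m
dt = (7.0 - 2.1) / 1000 = 0.0049 s
NCV = dist / dt = 46.94 m/s


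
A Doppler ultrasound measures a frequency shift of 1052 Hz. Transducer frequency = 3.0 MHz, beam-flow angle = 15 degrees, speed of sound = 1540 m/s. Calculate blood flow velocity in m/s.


v = fd * c / (2 * f0 * cos(theta))
v = 1052 * 1540 / (2 * 3.0000e+06 * cos(15))
v = 0.2795 m/s


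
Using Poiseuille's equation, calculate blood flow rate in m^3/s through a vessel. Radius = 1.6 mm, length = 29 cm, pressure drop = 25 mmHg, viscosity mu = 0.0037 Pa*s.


Q = pi*r^4*dP / (8*mu*L)
r = 0.0016 m, L = 0.29 m
dP = 25 mmHg = 3333.05 Pa
Q = 7.9943e-06 m^3/s


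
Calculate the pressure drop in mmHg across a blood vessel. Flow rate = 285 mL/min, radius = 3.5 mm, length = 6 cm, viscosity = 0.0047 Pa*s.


dP = 8*mu*L*Q / (pi*r^4)
Q = 285 mL/min = 4.75e-06 m^3/s
dP = 22.7306 Pa = 22.7306 / 133.322 mmHg = 0.1705 mmHg


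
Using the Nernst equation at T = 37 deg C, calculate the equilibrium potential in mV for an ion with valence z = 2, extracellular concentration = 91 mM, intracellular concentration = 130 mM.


E = (RT/(zF)) * ln(C_out/C_in)
T = 37 + 273.15 = 310.15 K
E = (8.314 * 310.15 / (2 * 96485)) * ln(91/130)
E = -4.766 mV


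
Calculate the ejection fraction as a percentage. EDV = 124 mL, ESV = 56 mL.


SV = EDV - ESV = 124 - 56 = 68 mL
EF = SV/EDV * 100 = 68/124 * 100
EF = 54.84%


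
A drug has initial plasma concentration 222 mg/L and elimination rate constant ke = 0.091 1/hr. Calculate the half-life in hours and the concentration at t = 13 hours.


t_half = ln(2) / ke = 0.693147 / 0.091 = 7.617 hr
C(t) = C0 * exp(-ke*t) = 222 * exp(-0.091*13)
C(13) = 68.01 mg/L


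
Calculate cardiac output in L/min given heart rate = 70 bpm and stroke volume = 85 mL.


CO = HR * SV
CO = 70 * 85 / 1000
CO = 5.95 L/min


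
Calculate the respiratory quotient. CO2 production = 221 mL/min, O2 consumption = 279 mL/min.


RQ = VCO2 / VO2
RQ = 221 / 279
RQ = 0.7921


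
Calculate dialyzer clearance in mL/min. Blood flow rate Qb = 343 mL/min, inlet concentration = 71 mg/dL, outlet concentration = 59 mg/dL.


K = Qb * (Cb_in - Cb_out) / Cb_in
K = 343 * (71 - 59) / 71
K = 57.97 mL/min


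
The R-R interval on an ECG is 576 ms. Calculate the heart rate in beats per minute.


HR = 60 / RR_interval(s)
RR = 576 ms = 0.576 s
HR = 60 / 0.576 = 104.2 bpm


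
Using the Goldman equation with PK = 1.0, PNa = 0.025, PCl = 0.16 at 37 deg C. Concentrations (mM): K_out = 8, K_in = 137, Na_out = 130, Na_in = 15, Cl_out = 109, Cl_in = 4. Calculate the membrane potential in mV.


Vm = (RT/F)*ln((PK*Ko + PNa*Nao + PCl*Cli)/(PK*Ki + PNa*Nai + PCl*Clo))
Numer = 11.89, Denom = 154.815
Vm = -68.59 mV


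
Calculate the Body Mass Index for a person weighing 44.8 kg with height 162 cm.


BMI = weight / height^2
height = 162 cm = 1.62 m
BMI = 44.8 / 1.62^2
BMI = 17.07 kg/m^2


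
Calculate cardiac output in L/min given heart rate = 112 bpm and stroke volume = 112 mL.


CO = HR * SV
CO = 112 * 112 / 1000
CO = 12.54 L/min


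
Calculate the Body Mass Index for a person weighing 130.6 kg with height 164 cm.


BMI = weight / height^2
height = 164 cm = 1.64 m
BMI = 130.6 / 1.64^2
BMI = 48.56 kg/m^2


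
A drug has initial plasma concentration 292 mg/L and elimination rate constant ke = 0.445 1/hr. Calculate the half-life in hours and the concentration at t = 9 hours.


t_half = ln(2) / ke = 0.693147 / 0.445 = 1.558 hr
C(t) = C0 * exp(-ke*t) = 292 * exp(-0.445*9)
C(9) = 5.321 mg/L


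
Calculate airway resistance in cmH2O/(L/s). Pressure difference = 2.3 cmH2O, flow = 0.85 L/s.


R = dP / flow
R = 2.3 / 0.85
R = 2.706 cmH2O/(L/s)


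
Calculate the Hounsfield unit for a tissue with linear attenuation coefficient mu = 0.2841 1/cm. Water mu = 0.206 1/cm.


HU = ((mu_tissue - mu_water) / mu_water) * 1000
HU = ((0.2841 - 0.206) / 0.206) * 1000
HU = 379.1


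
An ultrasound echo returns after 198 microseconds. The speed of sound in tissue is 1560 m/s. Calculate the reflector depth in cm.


depth = c * t / 2
t = 198 us = 1.9800e-04 s
depth = 1560 * 1.9800e-04 / 2
depth = 0.15444 m = 15.444 cm


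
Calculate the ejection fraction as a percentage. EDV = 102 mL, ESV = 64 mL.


SV = EDV - ESV = 102 - 64 = 38 mL
EF = SV/EDV * 100 = 38/102 * 100
EF = 37.25%


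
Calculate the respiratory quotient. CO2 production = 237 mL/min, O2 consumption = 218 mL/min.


RQ = VCO2 / VO2
RQ = 237 / 218
RQ = 1.087


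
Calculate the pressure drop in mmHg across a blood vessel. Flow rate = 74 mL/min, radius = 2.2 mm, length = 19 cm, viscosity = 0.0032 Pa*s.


dP = 8*mu*L*Q / (pi*r^4)
Q = 74 mL/min = 1.23333e-06 m^3/s
dP = 81.514 Pa = 81.514 / 133.322 mmHg = 0.6114 mmHg


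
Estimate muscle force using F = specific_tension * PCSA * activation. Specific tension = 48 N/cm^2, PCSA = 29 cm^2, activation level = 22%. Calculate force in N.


F = sigma * PCSA * activation
F = 48 * 29 * 0.22
F = 306.2 N


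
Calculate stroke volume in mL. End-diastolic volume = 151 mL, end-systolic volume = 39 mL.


SV = EDV - ESV
SV = 151 - 39
SV = 112 mL


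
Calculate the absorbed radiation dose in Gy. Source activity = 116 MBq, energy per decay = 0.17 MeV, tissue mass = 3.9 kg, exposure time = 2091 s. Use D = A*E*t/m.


A = 116 MBq = 1.1600e+08 Bq
E = 0.17 MeV = 2.7234e-14 J
D = A*E*t/m = 1.1600e+08*2.7234e-14*2091/3.9
D = 0.001694 Gy


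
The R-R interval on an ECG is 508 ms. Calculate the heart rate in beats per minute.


HR = 60 / RR_interval(s)
RR = 508 ms = 0.508 s
HR = 60 / 0.508 = 118.1 bpm


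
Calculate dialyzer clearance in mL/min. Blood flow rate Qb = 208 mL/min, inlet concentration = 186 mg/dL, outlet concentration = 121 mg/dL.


K = Qb * (Cb_in - Cb_out) / Cb_in
K = 208 * (186 - 121) / 186
K = 72.69 mL/min


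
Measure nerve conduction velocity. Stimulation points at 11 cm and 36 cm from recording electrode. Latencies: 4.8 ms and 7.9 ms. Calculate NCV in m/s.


Distance = (36 - 11) / 100 = 0.25 m
dt = (7.9 - 4.8) / 1000 = 0.0031 s
NCV = dist / dt = 80.65 m/s


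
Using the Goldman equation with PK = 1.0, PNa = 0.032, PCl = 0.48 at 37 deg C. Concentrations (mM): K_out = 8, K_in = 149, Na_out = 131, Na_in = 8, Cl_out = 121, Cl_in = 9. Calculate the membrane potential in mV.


Vm = (RT/F)*ln((PK*Ko + PNa*Nao + PCl*Cli)/(PK*Ki + PNa*Nai + PCl*Clo))
Numer = 16.512, Denom = 207.336
Vm = -67.62 mV


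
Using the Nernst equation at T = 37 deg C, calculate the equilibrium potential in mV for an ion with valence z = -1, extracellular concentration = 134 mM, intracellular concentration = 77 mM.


E = (RT/(zF)) * ln(C_out/C_in)
T = 37 + 273.15 = 310.15 K
E = (8.314 * 310.15 / (-1 * 96485)) * ln(134/77)
E = -14.81 mV


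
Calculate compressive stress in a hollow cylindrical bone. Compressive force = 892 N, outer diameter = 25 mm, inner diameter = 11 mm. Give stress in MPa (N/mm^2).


A = pi*(r_o^2 - r_i^2)
r_o = 12.5 mm, r_i = 5.5 mm
A = 395.841 mm^2
sigma = F/A = 892 / 395.841
sigma = 2.253 MPa


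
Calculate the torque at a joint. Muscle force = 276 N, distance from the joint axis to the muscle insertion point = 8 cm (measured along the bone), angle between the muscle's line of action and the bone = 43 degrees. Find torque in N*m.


Torque = F * d * sin(theta)   (moment arm = d*sin(theta))
d = 8 cm = 0.08 m
Torque = 276 * 0.08 * sin(43)
Torque = 15.06 N*m


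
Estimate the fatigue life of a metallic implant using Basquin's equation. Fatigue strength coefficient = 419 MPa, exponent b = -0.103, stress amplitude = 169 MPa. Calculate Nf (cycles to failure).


sigma_a = sigma_f' * (2Nf)^b
2Nf = (sigma_a/sigma_f')^(1/b)
2Nf = (169/419)^(1/-0.103)
2Nf = 6736.2868
Nf = 3368


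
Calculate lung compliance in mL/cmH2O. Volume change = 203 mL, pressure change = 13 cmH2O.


C = dV / dP
C = 203 / 13
C = 15.62 mL/cmH2O


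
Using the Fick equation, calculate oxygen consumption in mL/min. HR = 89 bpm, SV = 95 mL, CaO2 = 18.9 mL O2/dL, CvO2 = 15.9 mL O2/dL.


CO = HR*SV = 89*95/1000 = 8.455 L/min
a-v O2 diff = 18.9 - 15.9 = 3 mL/dL
VO2 = CO * (CaO2-CvO2) * 10 dL/L
VO2 = 8.455 * 3 * 10
VO2 = 253.6 mL/min


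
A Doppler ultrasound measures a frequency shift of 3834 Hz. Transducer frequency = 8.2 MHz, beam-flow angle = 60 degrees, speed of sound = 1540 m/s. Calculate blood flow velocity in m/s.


v = fd * c / (2 * f0 * cos(theta))
v = 3834 * 1540 / (2 * 8.2000e+06 * cos(60))
v = 0.72 m/s


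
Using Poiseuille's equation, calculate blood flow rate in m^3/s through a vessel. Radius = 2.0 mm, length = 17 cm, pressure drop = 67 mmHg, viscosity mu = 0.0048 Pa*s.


Q = pi*r^4*dP / (8*mu*L)
r = 0.002 m, L = 0.17 m
dP = 67 mmHg = 8932.574 Pa
Q = 6.8781e-05 m^3/s


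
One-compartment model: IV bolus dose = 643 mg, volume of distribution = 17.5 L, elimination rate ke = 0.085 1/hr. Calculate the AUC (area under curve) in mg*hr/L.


C0 = Dose/Vd = 643/17.5 = 36.7429 mg/L
AUC = C0/ke = 36.7429/0.085
AUC = 432.3 mg*hr/L


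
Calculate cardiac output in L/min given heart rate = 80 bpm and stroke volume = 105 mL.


CO = HR * SV
CO = 80 * 105 / 1000
CO = 8.4 L/min


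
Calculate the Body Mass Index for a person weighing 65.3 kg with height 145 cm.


BMI = weight / height^2
height = 145 cm = 1.45 m
BMI = 65.3 / 1.45^2
BMI = 31.06 kg/m^2


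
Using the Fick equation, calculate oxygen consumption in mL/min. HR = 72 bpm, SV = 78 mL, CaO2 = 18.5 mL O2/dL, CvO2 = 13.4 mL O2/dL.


CO = HR*SV = 72*78/1000 = 5.616 L/min
a-v O2 diff = 18.5 - 13.4 = 5.1 mL/dL
VO2 = CO * (CaO2-CvO2) * 10 dL/L
VO2 = 5.616 * 5.1 * 10
VO2 = 286.4 mL/min


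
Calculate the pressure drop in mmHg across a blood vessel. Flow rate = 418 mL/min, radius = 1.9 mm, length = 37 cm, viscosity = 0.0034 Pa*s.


dP = 8*mu*L*Q / (pi*r^4)
Q = 418 mL/min = 6.96667e-06 m^3/s
dP = 1712.5 Pa = 1712.5 / 133.322 mmHg = 12.84 mmHg


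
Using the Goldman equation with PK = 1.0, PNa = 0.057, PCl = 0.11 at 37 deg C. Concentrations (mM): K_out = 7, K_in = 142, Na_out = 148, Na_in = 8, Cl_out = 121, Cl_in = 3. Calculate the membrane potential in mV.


Vm = (RT/F)*ln((PK*Ko + PNa*Nao + PCl*Cli)/(PK*Ki + PNa*Nai + PCl*Clo))
Numer = 15.766, Denom = 155.766
Vm = -61.21 mV


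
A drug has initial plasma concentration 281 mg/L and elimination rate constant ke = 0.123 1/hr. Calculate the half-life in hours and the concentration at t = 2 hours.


t_half = ln(2) / ke = 0.693147 / 0.123 = 5.635 hr
C(t) = C0 * exp(-ke*t) = 281 * exp(-0.123*2)
C(2) = 219.7 mg/L


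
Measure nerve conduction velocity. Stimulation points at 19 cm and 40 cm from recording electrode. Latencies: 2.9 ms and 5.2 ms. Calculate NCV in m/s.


Distance = (40 - 19) / 100 = 0.21 m
dt = (5.2 - 2.9) / 1000 = 0.0023 s
NCV = dist / dt = 91.3 m/s


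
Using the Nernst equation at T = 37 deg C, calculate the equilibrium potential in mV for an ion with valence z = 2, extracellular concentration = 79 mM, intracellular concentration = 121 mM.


E = (RT/(zF)) * ln(C_out/C_in)
T = 37 + 273.15 = 310.15 K
E = (8.314 * 310.15 / (2 * 96485)) * ln(79/121)
E = -5.697 mV


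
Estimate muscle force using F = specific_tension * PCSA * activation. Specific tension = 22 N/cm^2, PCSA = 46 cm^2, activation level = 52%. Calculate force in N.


F = sigma * PCSA * activation
F = 22 * 46 * 0.52
F = 526.2 N


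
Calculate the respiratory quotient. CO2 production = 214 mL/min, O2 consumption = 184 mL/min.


RQ = VCO2 / VO2
RQ = 214 / 184
RQ = 1.163


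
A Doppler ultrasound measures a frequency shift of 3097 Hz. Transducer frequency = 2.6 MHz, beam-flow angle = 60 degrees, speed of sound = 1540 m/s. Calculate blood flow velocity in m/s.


v = fd * c / (2 * f0 * cos(theta))
v = 3097 * 1540 / (2 * 2.6000e+06 * cos(60))
v = 1.834 m/s


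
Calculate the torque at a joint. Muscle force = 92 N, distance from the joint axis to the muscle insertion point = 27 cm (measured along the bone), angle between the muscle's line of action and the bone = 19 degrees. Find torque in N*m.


Torque = F * d * sin(theta)   (moment arm = d*sin(theta))
d = 27 cm = 0.27 m
Torque = 92 * 0.27 * sin(19)
Torque = 8.087 N*m


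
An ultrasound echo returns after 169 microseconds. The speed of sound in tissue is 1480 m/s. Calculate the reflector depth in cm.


depth = c * t / 2
t = 169 us = 1.6900e-04 s
depth = 1480 * 1.6900e-04 / 2
depth = 0.12506 m = 12.506 cm


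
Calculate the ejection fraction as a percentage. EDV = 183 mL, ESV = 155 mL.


SV = EDV - ESV = 183 - 155 = 28 mL
EF = SV/EDV * 100 = 28/183 * 100
EF = 15.3%


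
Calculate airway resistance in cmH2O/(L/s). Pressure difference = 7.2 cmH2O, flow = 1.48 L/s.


R = dP / flow
R = 7.2 / 1.48
R = 4.865 cmH2O/(L/s)


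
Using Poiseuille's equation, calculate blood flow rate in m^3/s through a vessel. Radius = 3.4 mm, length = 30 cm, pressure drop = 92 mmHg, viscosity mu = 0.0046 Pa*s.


Q = pi*r^4*dP / (8*mu*L)
r = 0.0034 m, L = 0.3 m
dP = 92 mmHg = 12265.624 Pa
Q = 4.6643e-04 m^3/s


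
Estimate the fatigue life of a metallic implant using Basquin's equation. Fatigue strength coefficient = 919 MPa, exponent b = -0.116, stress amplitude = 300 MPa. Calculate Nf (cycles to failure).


sigma_a = sigma_f' * (2Nf)^b
2Nf = (sigma_a/sigma_f')^(1/b)
2Nf = (300/919)^(1/-0.116)
2Nf = 15535.663
Nf = 7768


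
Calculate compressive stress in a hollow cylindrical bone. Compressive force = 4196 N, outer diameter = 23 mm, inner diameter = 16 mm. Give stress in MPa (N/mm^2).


A = pi*(r_o^2 - r_i^2)
r_o = 11.5 mm, r_i = 8 mm
A = 214.414 mm^2
sigma = F/A = 4196 / 214.414
sigma = 19.57 MPa


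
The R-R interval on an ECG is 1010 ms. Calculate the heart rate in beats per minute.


HR = 60 / RR_interval(s)
RR = 1010 ms = 1.01 s
HR = 60 / 1.01 = 59.41 bpm


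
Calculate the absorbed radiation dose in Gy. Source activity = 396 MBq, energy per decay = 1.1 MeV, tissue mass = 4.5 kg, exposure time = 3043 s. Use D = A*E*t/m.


A = 396 MBq = 3.9600e+08 Bq
E = 1.1 MeV = 1.7622e-13 J
D = A*E*t/m = 3.9600e+08*1.7622e-13*3043/4.5
D = 0.04719 Gy


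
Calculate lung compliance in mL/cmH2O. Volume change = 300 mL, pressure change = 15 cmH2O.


C = dV / dP
C = 300 / 15
C = 20 mL/cmH2O


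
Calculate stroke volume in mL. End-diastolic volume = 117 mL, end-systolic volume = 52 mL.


SV = EDV - ESV
SV = 117 - 52
SV = 65 mL


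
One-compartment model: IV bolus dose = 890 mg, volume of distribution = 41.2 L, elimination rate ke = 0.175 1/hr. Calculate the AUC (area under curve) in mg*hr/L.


C0 = Dose/Vd = 890/41.2 = 21.6019 mg/L
AUC = C0/ke = 21.6019/0.175
AUC = 123.4 mg*hr/L


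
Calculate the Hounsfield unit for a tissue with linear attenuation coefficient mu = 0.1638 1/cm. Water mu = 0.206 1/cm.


HU = ((mu_tissue - mu_water) / mu_water) * 1000
HU = ((0.1638 - 0.206) / 0.206) * 1000
HU = -204.9


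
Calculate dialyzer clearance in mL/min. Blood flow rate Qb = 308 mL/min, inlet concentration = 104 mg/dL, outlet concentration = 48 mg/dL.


K = Qb * (Cb_in - Cb_out) / Cb_in
K = 308 * (104 - 48) / 104
K = 165.8 mL/min


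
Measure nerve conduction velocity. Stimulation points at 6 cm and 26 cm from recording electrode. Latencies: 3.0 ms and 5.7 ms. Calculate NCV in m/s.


Distance = (26 - 6) / 100 = 0.2 m
dt = (5.7 - 3.0) / 1000 = 0.0027 s
NCV = dist / dt = 74.07 m/s


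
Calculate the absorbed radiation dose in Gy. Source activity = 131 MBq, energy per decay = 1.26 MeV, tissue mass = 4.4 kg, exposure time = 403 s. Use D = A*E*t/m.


A = 131 MBq = 1.3100e+08 Bq
E = 1.26 MeV = 2.01852e-13 J
D = A*E*t/m = 1.3100e+08*2.01852e-13*403/4.4
D = 0.002422 Gy


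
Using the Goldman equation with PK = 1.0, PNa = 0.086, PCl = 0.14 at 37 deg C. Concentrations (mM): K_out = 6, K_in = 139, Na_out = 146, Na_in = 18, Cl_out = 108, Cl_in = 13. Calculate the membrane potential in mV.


Vm = (RT/F)*ln((PK*Ko + PNa*Nao + PCl*Cli)/(PK*Ki + PNa*Nai + PCl*Clo))
Numer = 20.376, Denom = 155.668
Vm = -54.34 mV


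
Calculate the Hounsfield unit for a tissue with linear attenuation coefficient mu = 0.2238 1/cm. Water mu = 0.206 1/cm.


HU = ((mu_tissue - mu_water) / mu_water) * 1000
HU = ((0.2238 - 0.206) / 0.206) * 1000
HU = 86.41


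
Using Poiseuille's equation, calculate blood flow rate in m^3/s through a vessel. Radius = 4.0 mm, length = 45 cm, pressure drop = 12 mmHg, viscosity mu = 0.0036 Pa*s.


Q = pi*r^4*dP / (8*mu*L)
r = 0.004 m, L = 0.45 m
dP = 12 mmHg = 1599.864 Pa
Q = 9.9281e-05 m^3/s


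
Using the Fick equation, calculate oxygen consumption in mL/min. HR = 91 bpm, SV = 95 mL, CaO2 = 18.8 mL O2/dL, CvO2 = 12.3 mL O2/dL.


CO = HR*SV = 91*95/1000 = 8.645 L/min
a-v O2 diff = 18.8 - 12.3 = 6.5 mL/dL
VO2 = CO * (CaO2-CvO2) * 10 dL/L
VO2 = 8.645 * 6.5 * 10
VO2 = 561.9 mL/min


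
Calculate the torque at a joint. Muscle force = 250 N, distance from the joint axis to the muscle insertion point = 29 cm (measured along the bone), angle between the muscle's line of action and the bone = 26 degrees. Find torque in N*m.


Torque = F * d * sin(theta)   (moment arm = d*sin(theta))
d = 29 cm = 0.29 m
Torque = 250 * 0.29 * sin(26)
Torque = 31.78 N*m


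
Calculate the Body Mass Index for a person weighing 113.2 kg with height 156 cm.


BMI = weight / height^2
height = 156 cm = 1.56 m
BMI = 113.2 / 1.56^2
BMI = 46.52 kg/m^2


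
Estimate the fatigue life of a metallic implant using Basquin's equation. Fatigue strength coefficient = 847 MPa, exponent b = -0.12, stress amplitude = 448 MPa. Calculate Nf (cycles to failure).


sigma_a = sigma_f' * (2Nf)^b
2Nf = (sigma_a/sigma_f')^(1/b)
2Nf = (448/847)^(1/-0.12)
2Nf = 201.85754
Nf = 100.9


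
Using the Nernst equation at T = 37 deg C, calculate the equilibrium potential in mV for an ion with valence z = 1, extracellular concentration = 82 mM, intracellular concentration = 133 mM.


E = (RT/(zF)) * ln(C_out/C_in)
T = 37 + 273.15 = 310.15 K
E = (8.314 * 310.15 / (1 * 96485)) * ln(82/133)
E = -12.93 mV


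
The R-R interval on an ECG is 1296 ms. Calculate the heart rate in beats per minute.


HR = 60 / RR_interval(s)
RR = 1296 ms = 1.296 s
HR = 60 / 1.296 = 46.3 bpm


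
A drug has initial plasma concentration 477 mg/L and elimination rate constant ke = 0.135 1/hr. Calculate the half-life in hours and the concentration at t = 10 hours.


t_half = ln(2) / ke = 0.693147 / 0.135 = 5.134 hr
C(t) = C0 * exp(-ke*t) = 477 * exp(-0.135*10)
C(10) = 123.7 mg/L


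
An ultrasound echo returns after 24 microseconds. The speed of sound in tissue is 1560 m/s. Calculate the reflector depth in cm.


depth = c * t / 2
t = 24 us = 2.4000e-05 s
depth = 1560 * 2.4000e-05 / 2
depth = 0.01872 m = 1.872 cm


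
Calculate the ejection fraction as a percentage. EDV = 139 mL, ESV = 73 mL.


SV = EDV - ESV = 139 - 73 = 66 mL
EF = SV/EDV * 100 = 66/139 * 100
EF = 47.48%


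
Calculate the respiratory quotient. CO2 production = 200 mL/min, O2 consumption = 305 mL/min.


RQ = VCO2 / VO2
RQ = 200 / 305
RQ = 0.6557


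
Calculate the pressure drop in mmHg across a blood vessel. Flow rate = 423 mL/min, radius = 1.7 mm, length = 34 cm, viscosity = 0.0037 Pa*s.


dP = 8*mu*L*Q / (pi*r^4)
Q = 423 mL/min = 7.05e-06 m^3/s
dP = 2704.05 Pa = 2704.05 / 133.322 mmHg = 20.28 mmHg


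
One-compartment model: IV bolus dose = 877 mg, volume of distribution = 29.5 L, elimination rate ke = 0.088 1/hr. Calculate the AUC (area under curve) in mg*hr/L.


C0 = Dose/Vd = 877/29.5 = 29.7288 mg/L
AUC = C0/ke = 29.7288/0.088
AUC = 337.8 mg*hr/L


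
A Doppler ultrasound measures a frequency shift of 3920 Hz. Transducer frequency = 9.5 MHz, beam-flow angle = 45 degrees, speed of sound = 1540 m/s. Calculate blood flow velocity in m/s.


v = fd * c / (2 * f0 * cos(theta))
v = 3920 * 1540 / (2 * 9.5000e+06 * cos(45))
v = 0.4493 m/s
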